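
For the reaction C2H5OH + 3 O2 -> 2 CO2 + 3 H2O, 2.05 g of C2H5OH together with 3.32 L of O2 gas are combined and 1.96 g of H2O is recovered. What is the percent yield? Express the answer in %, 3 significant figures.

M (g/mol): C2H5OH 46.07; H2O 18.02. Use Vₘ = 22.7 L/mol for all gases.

81.5 %

n(C2H5OH) = 2.050 / 46.07 = 0.04450 mol
n(O2) = 3.320 / 22.7 = 0.1463 mol
n/ν → C2H5OH: 0.04450, O2: 0.04877; C2H5OH is limiting.
theoretical n(H2O) = (3/1) × 0.04450 = 0.1335 mol → 2.406 g
% yield = 1.96 / 2.406 × 100 = 81.46 %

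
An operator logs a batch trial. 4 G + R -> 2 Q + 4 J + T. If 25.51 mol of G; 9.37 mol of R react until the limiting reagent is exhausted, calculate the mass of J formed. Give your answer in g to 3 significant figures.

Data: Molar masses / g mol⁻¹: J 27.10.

n(G) = 25.51 mol
n(R) = 9.370 mol
n/ν for G = 25.51/4 = 6.378
n/ν for R = 9.370/1 = 9.370
Smallest n/ν is G → limiting reagent.
n(J) = (4/4) × 25.51 = 25.51 mol
mass = 25.51 × 27.10 = 691.3 g

691 g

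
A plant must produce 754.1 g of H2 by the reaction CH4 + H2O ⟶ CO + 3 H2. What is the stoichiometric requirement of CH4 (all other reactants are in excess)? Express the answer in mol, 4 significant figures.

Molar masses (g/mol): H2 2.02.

124.4 mol

n(H2) = 754.1 / 2.02 = 373.3 mol
n(CH4) = (1/3) × 373.3 = 124.4 mol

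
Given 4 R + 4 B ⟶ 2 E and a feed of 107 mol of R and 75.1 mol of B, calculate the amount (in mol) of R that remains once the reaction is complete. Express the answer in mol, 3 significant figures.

n(R) = 107.0 mol
n(B) = 75.10 mol
n/ν → R: 26.75, B: 18.78; B is limiting.
R consumed = (4/4) × 75.10 = 75.10 mol
R remaining = 107.0 − 75.10 = 31.90 mol

31.9 mol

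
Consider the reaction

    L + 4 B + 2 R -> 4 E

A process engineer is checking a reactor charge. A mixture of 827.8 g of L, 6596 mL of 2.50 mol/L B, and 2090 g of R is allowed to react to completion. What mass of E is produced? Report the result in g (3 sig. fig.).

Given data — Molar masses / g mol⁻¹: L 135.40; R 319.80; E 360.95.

4720 g

n(L) = 827.8 / 135.40 = 6.114 mol
n(B) = 2.50 × 6596/1000 = 16.49 mol
n(R) = 2090 / 319.80 = 6.535 mol
n/ν for L = 6.114/1 = 6.114
n/ν for B = 16.49/4 = 4.123
n/ν for R = 6.535/2 = 3.268
Smallest n/ν is R → limiting reagent.
n(E) = (4/2) × 6.535 = 13.07 mol
mass = 13.07 × 360.95 = 4718 g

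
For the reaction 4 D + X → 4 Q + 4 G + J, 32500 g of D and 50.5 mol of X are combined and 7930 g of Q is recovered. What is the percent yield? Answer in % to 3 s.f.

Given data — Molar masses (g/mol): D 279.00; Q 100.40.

67.8 %

n(D) = 32500 / 279.00 = 116.5 mol
n(X) = 50.50 mol
n/ν for D = 116.5/4 = 29.13
n/ν for X = 50.50/1 = 50.50
Smallest n/ν is D → limiting reagent.
theoretical n(Q) = (4/4) × 116.5 = 116.5 mol → 11700 g
% yield = 7930 / 11700 × 100 = 67.78 %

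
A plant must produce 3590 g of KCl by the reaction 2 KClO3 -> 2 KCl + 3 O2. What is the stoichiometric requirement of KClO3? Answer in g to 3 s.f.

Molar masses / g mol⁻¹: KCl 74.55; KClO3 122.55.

n(KCl) = 3590 / 74.55 = 48.16 mol
n(KClO3) = (2/2) × 48.16 = 48.16 mol
mass = 48.16 × 122.55 = 5902 g

5900 g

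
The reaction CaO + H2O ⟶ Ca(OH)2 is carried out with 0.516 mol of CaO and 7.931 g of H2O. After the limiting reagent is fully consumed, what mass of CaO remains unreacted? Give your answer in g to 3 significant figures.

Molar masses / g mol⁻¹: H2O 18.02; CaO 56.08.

4.26 g

n(CaO) = 0.5160 mol
n(H2O) = 7.931 / 18.02 = 0.4401 mol
n/ν for CaO = 0.5160/1 = 0.5160
n/ν for H2O = 0.4401/1 = 0.4401
Smallest n/ν is H2O → limiting reagent.
CaO consumed = (1/1) × 0.4401 = 0.4401 mol
CaO remaining = 0.5160 − 0.4401 = 0.07590 mol
mass = 0.07590 × 56.08 = 4.256 g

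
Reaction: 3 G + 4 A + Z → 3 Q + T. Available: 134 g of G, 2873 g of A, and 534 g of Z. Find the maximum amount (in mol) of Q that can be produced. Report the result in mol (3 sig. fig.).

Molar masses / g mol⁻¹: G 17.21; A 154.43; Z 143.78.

7.79 mol

n(G) = 134.0 / 17.21 = 7.786 mol
n(A) = 2873 / 154.43 = 18.60 mol
n(Z) = 534.0 / 143.78 = 3.714 mol
n/ν → G: 2.595, A: 4.650, Z: 3.714; G is limiting.
n(Q) = (3/3) × 7.786 = 7.786 mol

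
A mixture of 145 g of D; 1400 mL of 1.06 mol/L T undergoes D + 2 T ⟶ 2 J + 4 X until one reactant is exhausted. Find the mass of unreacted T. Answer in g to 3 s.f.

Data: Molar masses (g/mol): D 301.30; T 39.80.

20.8 g

n(D) = 145.0 / 301.30 = 0.4812 mol
n(T) = 1.06 × 1400/1000 = 1.484 mol
n/ν → D: 0.4812, T: 0.7420; D is limiting.
T consumed = (2/1) × 0.4812 = 0.9624 mol
T remaining = 1.484 − 0.9624 = 0.5216 mol
mass = 0.5216 × 39.80 = 20.76 g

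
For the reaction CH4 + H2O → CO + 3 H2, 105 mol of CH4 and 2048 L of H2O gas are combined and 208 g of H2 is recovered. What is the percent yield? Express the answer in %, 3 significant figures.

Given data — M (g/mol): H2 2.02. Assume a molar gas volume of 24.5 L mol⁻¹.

41.1 %

n(CH4) = 105.0 mol
n(H2O) = 2048 / 24.5 = 83.59 mol
n/ν → CH4: 105.0, H2O: 83.59; H2O is limiting.
theoretical n(H2) = (3/1) × 83.59 = 250.8 mol → 506.6 g
% yield = 208 / 506.6 × 100 = 41.06 %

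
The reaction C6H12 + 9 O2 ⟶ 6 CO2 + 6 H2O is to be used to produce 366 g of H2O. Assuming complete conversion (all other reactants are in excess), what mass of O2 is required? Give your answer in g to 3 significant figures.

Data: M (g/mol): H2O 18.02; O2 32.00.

n(H2O) = 366 / 18.02 = 20.31 mol
n(O2) = (9/6) × 20.31 = 30.47 mol
mass = 30.47 × 32.00 = 975.0 g

975 g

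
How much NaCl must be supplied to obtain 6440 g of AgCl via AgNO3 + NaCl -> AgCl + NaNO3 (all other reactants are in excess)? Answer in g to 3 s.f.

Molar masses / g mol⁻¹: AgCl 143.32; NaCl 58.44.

n(AgCl) = 6440 / 143.32 = 44.93 mol
n(NaCl) = (1/1) × 44.93 = 44.93 mol
mass = 44.93 × 58.44 = 2626 g

2630 g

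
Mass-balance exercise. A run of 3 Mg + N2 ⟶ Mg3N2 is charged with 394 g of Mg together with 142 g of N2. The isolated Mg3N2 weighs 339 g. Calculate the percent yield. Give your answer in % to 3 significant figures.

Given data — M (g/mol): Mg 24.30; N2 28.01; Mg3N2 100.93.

n(Mg) = 394.0 / 24.30 = 16.21 mol
n(N2) = 142.0 / 28.01 = 5.070 mol
n/ν → Mg: 5.403, N2: 5.070; N2 is limiting.
theoretical n(Mg3N2) = (1/1) × 5.070 = 5.070 mol → 511.7 g
% yield = 339 / 511.7 × 100 = 66.25 %

66.3 %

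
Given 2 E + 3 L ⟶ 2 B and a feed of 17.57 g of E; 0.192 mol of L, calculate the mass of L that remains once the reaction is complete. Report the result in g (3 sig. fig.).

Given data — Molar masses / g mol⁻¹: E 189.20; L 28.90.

n(E) = 17.57 / 189.20 = 0.09286 mol
n(L) = 0.1920 mol
n/ν for E = 0.09286/2 = 0.04643
n/ν for L = 0.1920/3 = 0.06400
Smallest n/ν is E → limiting reagent.
L consumed = (3/2) × 0.09286 = 0.1393 mol
L remaining = 0.1920 − 0.1393 = 0.05270 mol
mass = 0.05270 × 28.90 = 1.523 g

1.52 g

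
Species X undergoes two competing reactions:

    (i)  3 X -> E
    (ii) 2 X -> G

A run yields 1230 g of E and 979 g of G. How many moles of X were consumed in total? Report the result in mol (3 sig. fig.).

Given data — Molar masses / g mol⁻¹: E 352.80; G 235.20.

18.8 mol

n(E) = 1230 / 352.80 = 3.486 mol
n(G) = 979 / 235.20 = 4.162 mol
n(X) via (i) = (3/1)×3.486 = 10.46 mol
n(X) via (ii) = (2/1)×4.162 = 8.324 mol
total n(X) = 10.46 + 8.324 = 18.78 mol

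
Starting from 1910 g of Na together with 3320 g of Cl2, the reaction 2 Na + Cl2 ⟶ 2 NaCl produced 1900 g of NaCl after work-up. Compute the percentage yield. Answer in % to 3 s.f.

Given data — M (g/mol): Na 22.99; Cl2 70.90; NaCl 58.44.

39.1 %

n(Na) = 1910 / 22.99 = 83.08 mol
n(Cl2) = 3320 / 70.90 = 46.83 mol
n/ν for Na = 83.08/2 = 41.54
n/ν for Cl2 = 46.83/1 = 46.83
Smallest n/ν is Na → limiting reagent.
theoretical n(NaCl) = (2/2) × 83.08 = 83.08 mol → 4855 g
% yield = 1900 / 4855 × 100 = 39.13 %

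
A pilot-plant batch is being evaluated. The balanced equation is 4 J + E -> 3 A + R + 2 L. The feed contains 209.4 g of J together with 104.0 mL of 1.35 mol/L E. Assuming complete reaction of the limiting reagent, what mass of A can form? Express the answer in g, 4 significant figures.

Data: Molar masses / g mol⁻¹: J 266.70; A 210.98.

n(J) = 209.4 / 266.70 = 0.7852 mol
n(E) = 1.35 × 104.0/1000 = 0.1404 mol
n/ν for J = 0.7852/4 = 0.1963
n/ν for E = 0.1404/1 = 0.1404
Smallest n/ν is E → limiting reagent.
n(A) = (3/1) × 0.1404 = 0.4212 mol
mass = 0.4212 × 210.98 = 88.86 g

88.86 g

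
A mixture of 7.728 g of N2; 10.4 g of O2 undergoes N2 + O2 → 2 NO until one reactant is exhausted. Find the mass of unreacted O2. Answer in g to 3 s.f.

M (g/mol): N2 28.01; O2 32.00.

n(N2) = 7.728 / 28.01 = 0.2759 mol
n(O2) = 10.40 / 32.00 = 0.3250 mol
n/ν for N2 = 0.2759/1 = 0.2759
n/ν for O2 = 0.3250/1 = 0.3250
Smallest n/ν is N2 → limiting reagent.
O2 consumed = (1/1) × 0.2759 = 0.2759 mol
O2 remaining = 0.3250 − 0.2759 = 0.04910 mol
mass = 0.04910 × 32.00 = 1.571 g

1.57 g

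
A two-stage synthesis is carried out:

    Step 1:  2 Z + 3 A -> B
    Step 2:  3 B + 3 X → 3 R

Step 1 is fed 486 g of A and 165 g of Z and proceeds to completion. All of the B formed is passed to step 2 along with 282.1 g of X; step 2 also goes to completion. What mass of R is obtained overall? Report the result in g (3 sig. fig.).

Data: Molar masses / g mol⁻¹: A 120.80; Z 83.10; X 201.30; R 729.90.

725 g

Step 1:
n(A) = 486.0 / 120.80 = 4.023 mol
n(Z) = 165.0 / 83.10 = 1.986 mol
n/ν for A = 4.023/3 = 1.341
n/ν for Z = 1.986/2 = 0.9930
Smallest n/ν is Z → limiting reagent.
n(B) produced = (1/2) × 1.986 = 0.9930 mol
Step 2:
n(B) available = 0.9930 mol
n(X) = 282.1 / 201.30 = 1.401 mol
n/ν for B = 0.9930/3 = 0.3310
n/ν for X = 1.401/3 = 0.4670
Smallest n/ν is B → limiting reagent.
n(R) = (3/3) × 0.9930 = 0.9930 mol
mass = 0.9930 × 729.90 = 724.8 g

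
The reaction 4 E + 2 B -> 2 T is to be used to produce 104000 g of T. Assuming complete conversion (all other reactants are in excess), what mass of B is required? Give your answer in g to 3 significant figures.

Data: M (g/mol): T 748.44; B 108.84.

n(T) = 104000 / 748.44 = 139.0 mol
n(B) = (2/2) × 139.0 = 139.0 mol
mass = 139.0 × 108.84 = 15130 g

15100 g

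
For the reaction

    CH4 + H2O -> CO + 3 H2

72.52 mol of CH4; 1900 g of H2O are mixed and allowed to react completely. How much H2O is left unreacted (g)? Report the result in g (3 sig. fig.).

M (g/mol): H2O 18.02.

n(CH4) = 72.52 mol
n(H2O) = 1900 / 18.02 = 105.4 mol
n/ν → CH4: 72.52, H2O: 105.4; CH4 is limiting.
H2O consumed = (1/1) × 72.52 = 72.52 mol
H2O remaining = 105.4 − 72.52 = 32.88 mol
mass = 32.88 × 18.02 = 592.5 g

593 g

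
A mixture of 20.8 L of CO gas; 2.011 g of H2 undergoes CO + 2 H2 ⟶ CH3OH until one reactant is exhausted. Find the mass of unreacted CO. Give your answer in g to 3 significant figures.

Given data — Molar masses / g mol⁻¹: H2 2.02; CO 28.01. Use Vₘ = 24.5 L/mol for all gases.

n(CO) = 20.80 / 24.5 = 0.8490 mol
n(H2) = 2.011 / 2.02 = 0.9955 mol
n/ν for CO = 0.8490/1 = 0.8490
n/ν for H2 = 0.9955/2 = 0.4978
Smallest n/ν is H2 → limiting reagent.
CO consumed = (1/2) × 0.9955 = 0.4978 mol
CO remaining = 0.8490 − 0.4978 = 0.3512 mol
mass = 0.3512 × 28.01 = 9.837 g

9.84 g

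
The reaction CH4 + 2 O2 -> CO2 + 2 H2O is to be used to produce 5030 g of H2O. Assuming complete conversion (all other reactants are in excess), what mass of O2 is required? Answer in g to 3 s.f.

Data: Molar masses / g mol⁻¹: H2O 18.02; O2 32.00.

n(H2O) = 5030 / 18.02 = 279.1 mol
n(O2) = (2/2) × 279.1 = 279.1 mol
mass = 279.1 × 32.00 = 8931 g

8930 g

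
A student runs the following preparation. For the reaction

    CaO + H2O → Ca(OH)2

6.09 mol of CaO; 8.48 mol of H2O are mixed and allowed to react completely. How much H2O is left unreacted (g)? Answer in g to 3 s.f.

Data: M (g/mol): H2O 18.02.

n(CaO) = 6.090 mol
n(H2O) = 8.480 mol
n/ν for CaO = 6.090/1 = 6.090
n/ν for H2O = 8.480/1 = 8.480
Smallest n/ν is CaO → limiting reagent.
H2O consumed = (1/1) × 6.090 = 6.090 mol
H2O remaining = 8.480 − 6.090 = 2.390 mol
mass = 2.390 × 18.02 = 43.07 g

43.1 g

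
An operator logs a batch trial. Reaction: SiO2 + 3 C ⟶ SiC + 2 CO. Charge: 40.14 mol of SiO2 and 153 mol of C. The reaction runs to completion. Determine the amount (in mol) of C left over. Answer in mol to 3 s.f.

32.6 mol

n(SiO2) = 40.14 mol
n(C) = 153.0 mol
n/ν for SiO2 = 40.14/1 = 40.14
n/ν for C = 153.0/3 = 51.00
Smallest n/ν is SiO2 → limiting reagent.
C consumed = (3/1) × 40.14 = 120.4 mol
C remaining = 153.0 − 120.4 = 32.60 mol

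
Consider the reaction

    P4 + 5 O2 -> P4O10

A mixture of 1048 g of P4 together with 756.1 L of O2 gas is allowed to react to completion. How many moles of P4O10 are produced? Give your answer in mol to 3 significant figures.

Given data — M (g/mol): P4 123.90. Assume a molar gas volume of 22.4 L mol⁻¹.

n(P4) = 1048 / 123.90 = 8.458 mol
n(O2) = 756.1 / 22.4 = 33.75 mol
n/ν → P4: 8.458, O2: 6.750; O2 is limiting.
n(P4O10) = (1/5) × 33.75 = 6.750 mol

6.75 mol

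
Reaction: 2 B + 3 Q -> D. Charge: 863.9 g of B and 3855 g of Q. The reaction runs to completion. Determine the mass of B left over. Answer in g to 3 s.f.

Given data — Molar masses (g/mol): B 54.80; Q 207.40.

185 g

n(B) = 863.9 / 54.80 = 15.76 mol
n(Q) = 3855 / 207.40 = 18.59 mol
n/ν for B = 15.76/2 = 7.880
n/ν for Q = 18.59/3 = 6.197
Smallest n/ν is Q → limiting reagent.
B consumed = (2/3) × 18.59 = 12.39 mol
B remaining = 15.76 − 12.39 = 3.370 mol
mass = 3.370 × 54.80 = 184.7 g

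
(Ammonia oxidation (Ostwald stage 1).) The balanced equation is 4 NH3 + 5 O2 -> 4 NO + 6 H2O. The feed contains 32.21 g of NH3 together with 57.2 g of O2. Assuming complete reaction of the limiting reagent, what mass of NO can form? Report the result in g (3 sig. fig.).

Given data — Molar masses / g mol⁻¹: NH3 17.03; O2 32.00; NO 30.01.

n(NH3) = 32.21 / 17.03 = 1.891 mol
n(O2) = 57.20 / 32.00 = 1.788 mol
n/ν → NH3: 0.4728, O2: 0.3576; O2 is limiting.
n(NO) = (4/5) × 1.788 = 1.430 mol
mass = 1.430 × 30.01 = 42.91 g

42.9 g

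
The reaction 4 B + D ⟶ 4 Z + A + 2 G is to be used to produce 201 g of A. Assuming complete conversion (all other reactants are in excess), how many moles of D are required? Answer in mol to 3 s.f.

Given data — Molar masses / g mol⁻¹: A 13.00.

15.5 mol

n(A) = 201 / 13.00 = 15.46 mol
n(D) = (1/1) × 15.46 = 15.46 mol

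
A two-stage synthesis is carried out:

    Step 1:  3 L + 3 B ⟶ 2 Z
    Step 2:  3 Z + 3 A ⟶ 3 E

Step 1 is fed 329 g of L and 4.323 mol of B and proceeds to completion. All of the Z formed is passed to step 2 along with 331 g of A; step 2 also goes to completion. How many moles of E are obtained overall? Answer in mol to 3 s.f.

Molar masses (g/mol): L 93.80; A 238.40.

Step 1:
n(L) = 329.0 / 93.80 = 3.507 mol
n(B) = 4.323 mol
n/ν → L: 1.169, B: 1.441; L is limiting.
n(Z) produced = (2/3) × 3.507 = 2.338 mol
Step 2:
n(Z) available = 2.338 mol
n(A) = 331.0 / 238.40 = 1.388 mol
n/ν → Z: 0.7793, A: 0.4627; A is limiting.
n(E) = (3/3) × 1.388 = 1.388 mol

1.39 mol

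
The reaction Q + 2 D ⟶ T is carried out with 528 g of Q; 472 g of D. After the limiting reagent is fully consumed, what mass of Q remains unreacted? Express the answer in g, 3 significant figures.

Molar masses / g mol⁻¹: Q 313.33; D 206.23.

n(Q) = 528.0 / 313.33 = 1.685 mol
n(D) = 472.0 / 206.23 = 2.289 mol
n/ν → Q: 1.685, D: 1.145; D is limiting.
Q consumed = (1/2) × 2.289 = 1.145 mol
Q remaining = 1.685 − 1.145 = 0.5400 mol
mass = 0.5400 × 313.33 = 169.2 g

169 g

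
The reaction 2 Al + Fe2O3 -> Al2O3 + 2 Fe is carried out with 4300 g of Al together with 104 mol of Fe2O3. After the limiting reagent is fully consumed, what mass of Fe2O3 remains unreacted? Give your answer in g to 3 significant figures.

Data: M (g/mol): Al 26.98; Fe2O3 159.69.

3880 g

n(Al) = 4300 / 26.98 = 159.4 mol
n(Fe2O3) = 104.0 mol
n/ν for Al = 159.4/2 = 79.70
n/ν for Fe2O3 = 104.0/1 = 104.0
Smallest n/ν is Al → limiting reagent.
Fe2O3 consumed = (1/2) × 159.4 = 79.70 mol
Fe2O3 remaining = 104.0 − 79.70 = 24.30 mol
mass = 24.30 × 159.69 = 3880 g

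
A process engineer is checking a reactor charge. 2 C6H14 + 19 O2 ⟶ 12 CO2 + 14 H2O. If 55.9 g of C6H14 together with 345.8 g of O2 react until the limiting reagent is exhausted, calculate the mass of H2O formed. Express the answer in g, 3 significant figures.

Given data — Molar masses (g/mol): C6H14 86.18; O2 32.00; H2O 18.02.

81.8 g

n(C6H14) = 55.90 / 86.18 = 0.6486 mol
n(O2) = 345.8 / 32.00 = 10.81 mol
n/ν for C6H14 = 0.6486/2 = 0.3243
n/ν for O2 = 10.81/19 = 0.5689
Smallest n/ν is C6H14 → limiting reagent.
n(H2O) = (14/2) × 0.6486 = 4.540 mol
mass = 4.540 × 18.02 = 81.81 g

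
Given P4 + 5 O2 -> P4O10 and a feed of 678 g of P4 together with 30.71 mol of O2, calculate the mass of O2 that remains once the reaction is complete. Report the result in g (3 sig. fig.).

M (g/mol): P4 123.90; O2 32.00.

n(P4) = 678.0 / 123.90 = 5.472 mol
n(O2) = 30.71 mol
n/ν for P4 = 5.472/1 = 5.472
n/ν for O2 = 30.71/5 = 6.142
Smallest n/ν is P4 → limiting reagent.
O2 consumed = (5/1) × 5.472 = 27.36 mol
O2 remaining = 30.71 − 27.36 = 3.350 mol
mass = 3.350 × 32.00 = 107.2 g

107 g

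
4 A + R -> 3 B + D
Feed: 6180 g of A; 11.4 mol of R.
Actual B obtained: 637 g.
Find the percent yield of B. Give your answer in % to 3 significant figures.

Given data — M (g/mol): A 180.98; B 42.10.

n(A) = 6180 / 180.98 = 34.15 mol
n(R) = 11.40 mol
n/ν → A: 8.538, R: 11.40; A is limiting.
theoretical n(B) = (3/4) × 34.15 = 25.61 mol → 1078 g
% yield = 637 / 1078 × 100 = 59.09 %

59.1 %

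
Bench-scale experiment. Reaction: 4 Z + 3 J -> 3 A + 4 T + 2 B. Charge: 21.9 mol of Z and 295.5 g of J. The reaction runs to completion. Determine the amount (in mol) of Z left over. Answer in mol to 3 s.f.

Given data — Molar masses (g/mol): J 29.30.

n(Z) = 21.90 mol
n(J) = 295.5 / 29.30 = 10.09 mol
n/ν → Z: 5.475, J: 3.363; J is limiting.
Z consumed = (4/3) × 10.09 = 13.45 mol
Z remaining = 21.90 − 13.45 = 8.450 mol

8.45 mol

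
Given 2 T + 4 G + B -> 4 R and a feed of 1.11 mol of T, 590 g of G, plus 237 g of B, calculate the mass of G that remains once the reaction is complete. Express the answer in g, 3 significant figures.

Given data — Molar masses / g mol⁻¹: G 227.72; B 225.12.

n(T) = 1.110 mol
n(G) = 590.0 / 227.72 = 2.591 mol
n(B) = 237.0 / 225.12 = 1.053 mol
n/ν → T: 0.5550, G: 0.6478, B: 1.053; T is limiting.
G consumed = (4/2) × 1.110 = 2.220 mol
G remaining = 2.591 − 2.220 = 0.3710 mol
mass = 0.3710 × 227.72 = 84.48 g

84.5 g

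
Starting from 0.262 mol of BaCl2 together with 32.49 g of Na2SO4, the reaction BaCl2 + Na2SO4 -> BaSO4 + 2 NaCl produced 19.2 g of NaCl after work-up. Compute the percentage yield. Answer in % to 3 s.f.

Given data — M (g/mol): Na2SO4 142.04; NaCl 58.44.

71.8 %

n(BaCl2) = 0.2620 mol
n(Na2SO4) = 32.49 / 142.04 = 0.2287 mol
n/ν → BaCl2: 0.2620, Na2SO4: 0.2287; Na2SO4 is limiting.
theoretical n(NaCl) = (2/1) × 0.2287 = 0.4574 mol → 26.73 g
% yield = 19.2 / 26.73 × 100 = 71.83 %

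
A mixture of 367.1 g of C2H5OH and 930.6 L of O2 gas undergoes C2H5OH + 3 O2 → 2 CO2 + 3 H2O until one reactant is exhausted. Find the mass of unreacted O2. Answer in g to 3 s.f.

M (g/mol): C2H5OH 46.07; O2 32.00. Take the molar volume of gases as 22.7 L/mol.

n(C2H5OH) = 367.1 / 46.07 = 7.968 mol
n(O2) = 930.6 / 22.7 = 41.00 mol
n/ν → C2H5OH: 7.968, O2: 13.67; C2H5OH is limiting.
O2 consumed = (3/1) × 7.968 = 23.90 mol
O2 remaining = 41.00 − 23.90 = 17.10 mol
mass = 17.10 × 32.00 = 547.2 g

547 g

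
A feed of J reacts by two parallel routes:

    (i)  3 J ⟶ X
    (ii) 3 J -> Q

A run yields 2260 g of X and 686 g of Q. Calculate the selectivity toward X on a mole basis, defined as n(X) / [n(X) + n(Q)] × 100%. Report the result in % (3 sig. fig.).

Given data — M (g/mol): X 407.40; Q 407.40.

n(X) = 2260 / 407.40 = 5.547 mol
n(Q) = 686 / 407.40 = 1.684 mol
selectivity = 5.547/(5.547+1.684) × 100 = 76.71 %

76.7 %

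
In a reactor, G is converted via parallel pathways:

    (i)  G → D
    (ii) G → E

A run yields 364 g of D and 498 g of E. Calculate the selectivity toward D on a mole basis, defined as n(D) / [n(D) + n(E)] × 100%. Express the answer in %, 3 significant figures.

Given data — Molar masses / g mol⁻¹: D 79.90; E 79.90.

n(D) = 364 / 79.90 = 4.556 mol
n(E) = 498 / 79.90 = 6.233 mol
selectivity = 4.556/(4.556+6.233) × 100 = 42.23 %

42.2 %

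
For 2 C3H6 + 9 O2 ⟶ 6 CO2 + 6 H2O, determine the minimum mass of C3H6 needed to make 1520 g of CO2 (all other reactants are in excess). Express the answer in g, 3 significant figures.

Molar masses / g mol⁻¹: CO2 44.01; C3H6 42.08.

n(CO2) = 1520 / 44.01 = 34.54 mol
n(C3H6) = (2/6) × 34.54 = 11.51 mol
mass = 11.51 × 42.08 = 484.3 g

484 g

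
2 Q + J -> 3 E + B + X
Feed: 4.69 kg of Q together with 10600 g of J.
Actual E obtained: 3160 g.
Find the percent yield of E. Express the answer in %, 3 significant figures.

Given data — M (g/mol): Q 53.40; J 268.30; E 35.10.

n(Q) = 4.690×1000 / 53.40 = 87.83 mol
n(J) = 10600 / 268.30 = 39.51 mol
n/ν for Q = 87.83/2 = 43.92
n/ν for J = 39.51/1 = 39.51
Smallest n/ν is J → limiting reagent.
theoretical n(E) = (3/1) × 39.51 = 118.5 mol → 4159 g
% yield = 3160 / 4159 × 100 = 75.98 %

76.0 %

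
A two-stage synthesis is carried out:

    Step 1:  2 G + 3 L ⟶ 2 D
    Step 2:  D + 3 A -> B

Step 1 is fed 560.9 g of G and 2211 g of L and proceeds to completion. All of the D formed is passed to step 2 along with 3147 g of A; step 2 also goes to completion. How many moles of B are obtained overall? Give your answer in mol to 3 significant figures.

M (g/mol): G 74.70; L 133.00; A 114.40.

7.51 mol

Step 1:
n(G) = 560.9 / 74.70 = 7.509 mol
n(L) = 2211 / 133.00 = 16.62 mol
n/ν → G: 3.755, L: 5.540; G is limiting.
n(D) produced = (2/2) × 7.509 = 7.509 mol
Step 2:
n(D) available = 7.509 mol
n(A) = 3147 / 114.40 = 27.51 mol
n/ν → D: 7.509, A: 9.170; D is limiting.
n(B) = (1/1) × 7.509 = 7.509 mol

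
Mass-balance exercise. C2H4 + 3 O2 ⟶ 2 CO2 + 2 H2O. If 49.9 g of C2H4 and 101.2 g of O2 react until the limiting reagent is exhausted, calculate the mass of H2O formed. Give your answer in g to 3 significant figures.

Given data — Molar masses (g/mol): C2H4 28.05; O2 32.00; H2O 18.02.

38.0 g

n(C2H4) = 49.90 / 28.05 = 1.779 mol
n(O2) = 101.2 / 32.00 = 3.163 mol
n/ν for C2H4 = 1.779/1 = 1.779
n/ν for O2 = 3.163/3 = 1.054
Smallest n/ν is O2 → limiting reagent.
n(H2O) = (2/3) × 3.163 = 2.109 mol
mass = 2.109 × 18.02 = 38.00 g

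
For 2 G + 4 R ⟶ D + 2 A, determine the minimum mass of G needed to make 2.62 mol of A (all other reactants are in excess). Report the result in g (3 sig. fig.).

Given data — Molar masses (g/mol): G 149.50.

392 g

n(A) = 2.620 mol
n(G) = (2/2) × 2.620 = 2.620 mol
mass = 2.620 × 149.50 = 391.7 g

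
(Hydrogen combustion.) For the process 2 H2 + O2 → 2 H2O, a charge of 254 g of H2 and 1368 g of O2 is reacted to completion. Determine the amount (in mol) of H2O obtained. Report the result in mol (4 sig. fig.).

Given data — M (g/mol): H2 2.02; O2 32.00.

85.50 mol

n(H2) = 254.0 / 2.02 = 125.7 mol
n(O2) = 1368 / 32.00 = 42.75 mol
n/ν for H2 = 125.7/2 = 62.85
n/ν for O2 = 42.75/1 = 42.75
Smallest n/ν is O2 → limiting reagent.
n(H2O) = (2/1) × 42.75 = 85.50 mol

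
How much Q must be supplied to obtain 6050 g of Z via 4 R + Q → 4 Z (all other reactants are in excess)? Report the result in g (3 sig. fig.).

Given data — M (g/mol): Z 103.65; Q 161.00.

n(Z) = 6050 / 103.65 = 58.37 mol
n(Q) = (1/4) × 58.37 = 14.59 mol
mass = 14.59 × 161.00 = 2349 g

2350 g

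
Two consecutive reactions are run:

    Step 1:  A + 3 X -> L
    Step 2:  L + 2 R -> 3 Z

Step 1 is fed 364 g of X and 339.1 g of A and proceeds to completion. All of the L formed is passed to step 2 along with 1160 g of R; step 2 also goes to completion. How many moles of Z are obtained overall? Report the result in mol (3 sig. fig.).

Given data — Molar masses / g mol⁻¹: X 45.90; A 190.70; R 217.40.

Step 1:
n(X) = 364.0 / 45.90 = 7.930 mol
n(A) = 339.1 / 190.70 = 1.778 mol
n/ν for X = 7.930/3 = 2.643
n/ν for A = 1.778/1 = 1.778
Smallest n/ν is A → limiting reagent.
n(L) produced = (1/1) × 1.778 = 1.778 mol
Step 2:
n(L) available = 1.778 mol
n(R) = 1160 / 217.40 = 5.336 mol
n/ν for L = 1.778/1 = 1.778
n/ν for R = 5.336/2 = 2.668
Smallest n/ν is L → limiting reagent.
n(Z) = (3/1) × 1.778 = 5.334 mol

5.33 mol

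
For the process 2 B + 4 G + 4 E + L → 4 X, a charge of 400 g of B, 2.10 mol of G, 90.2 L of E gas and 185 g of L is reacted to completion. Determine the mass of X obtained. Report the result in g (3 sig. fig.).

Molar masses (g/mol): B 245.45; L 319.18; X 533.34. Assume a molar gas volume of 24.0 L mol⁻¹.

1120 g

n(B) = 400.0 / 245.45 = 1.630 mol
n(G) = 2.100 mol
n(E) = 90.20 / 24.0 = 3.758 mol
n(L) = 185.0 / 319.18 = 0.5796 mol
n/ν for B = 1.630/2 = 0.8150
n/ν for G = 2.100/4 = 0.5250
n/ν for E = 3.758/4 = 0.9395
n/ν for L = 0.5796/1 = 0.5796
Smallest n/ν is G → limiting reagent.
n(X) = (4/4) × 2.100 = 2.100 mol
mass = 2.100 × 533.34 = 1120 g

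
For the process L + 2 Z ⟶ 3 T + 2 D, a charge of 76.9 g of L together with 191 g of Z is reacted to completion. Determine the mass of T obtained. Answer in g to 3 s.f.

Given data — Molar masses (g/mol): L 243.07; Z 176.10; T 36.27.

n(L) = 76.90 / 243.07 = 0.3164 mol
n(Z) = 191.0 / 176.10 = 1.085 mol
n/ν for L = 0.3164/1 = 0.3164
n/ν for Z = 1.085/2 = 0.5425
Smallest n/ν is L → limiting reagent.
n(T) = (3/1) × 0.3164 = 0.9492 mol
mass = 0.9492 × 36.27 = 34.43 g

34.4 g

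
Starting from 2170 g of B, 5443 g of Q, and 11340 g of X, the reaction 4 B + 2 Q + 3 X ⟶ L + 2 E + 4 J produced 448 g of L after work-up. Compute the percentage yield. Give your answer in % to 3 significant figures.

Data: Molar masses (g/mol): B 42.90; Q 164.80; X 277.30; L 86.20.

41.1 %

n(B) = 2170 / 42.90 = 50.58 mol
n(Q) = 5443 / 164.80 = 33.03 mol
n(X) = 11340 / 277.30 = 40.89 mol
n/ν for B = 50.58/4 = 12.65
n/ν for Q = 33.03/2 = 16.52
n/ν for X = 40.89/3 = 13.63
Smallest n/ν is B → limiting reagent.
theoretical n(L) = (1/4) × 50.58 = 12.65 mol → 1090 g
% yield = 448 / 1090 × 100 = 41.10 %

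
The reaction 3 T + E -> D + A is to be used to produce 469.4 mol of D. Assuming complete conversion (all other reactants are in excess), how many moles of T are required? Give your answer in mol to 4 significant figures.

n(D) = 469.4 mol
n(T) = (3/1) × 469.4 = 1408 mol

1408 mol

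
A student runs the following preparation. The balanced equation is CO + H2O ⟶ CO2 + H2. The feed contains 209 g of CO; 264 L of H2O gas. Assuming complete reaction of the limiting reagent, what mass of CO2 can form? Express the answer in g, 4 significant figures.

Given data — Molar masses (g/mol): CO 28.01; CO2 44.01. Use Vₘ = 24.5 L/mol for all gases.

n(CO) = 209.0 / 28.01 = 7.462 mol
n(H2O) = 264.0 / 24.5 = 10.78 mol
n/ν for CO = 7.462/1 = 7.462
n/ν for H2O = 10.78/1 = 10.78
Smallest n/ν is CO → limiting reagent.
n(CO2) = (1/1) × 7.462 = 7.462 mol
mass = 7.462 × 44.01 = 328.4 g

328.4 g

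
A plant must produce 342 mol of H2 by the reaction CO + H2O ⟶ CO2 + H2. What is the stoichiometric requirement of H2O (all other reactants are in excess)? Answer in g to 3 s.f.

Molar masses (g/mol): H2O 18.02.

6160 g

n(H2) = 342.0 mol
n(H2O) = (1/1) × 342.0 = 342.0 mol
mass = 342.0 × 18.02 = 6163 g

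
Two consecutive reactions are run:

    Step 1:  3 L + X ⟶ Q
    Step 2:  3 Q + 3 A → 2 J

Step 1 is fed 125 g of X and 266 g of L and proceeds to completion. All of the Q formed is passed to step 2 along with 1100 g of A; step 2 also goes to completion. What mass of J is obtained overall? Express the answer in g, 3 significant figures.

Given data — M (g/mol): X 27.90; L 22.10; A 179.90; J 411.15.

Step 1:
n(X) = 125.0 / 27.90 = 4.480 mol
n(L) = 266.0 / 22.10 = 12.04 mol
n/ν → X: 4.480, L: 4.013; L is limiting.
n(Q) produced = (1/3) × 12.04 = 4.013 mol
Step 2:
n(Q) available = 4.013 mol
n(A) = 1100 / 179.90 = 6.115 mol
n/ν → Q: 1.338, A: 2.038; Q is limiting.
n(J) = (2/3) × 4.013 = 2.675 mol
mass = 2.675 × 411.15 = 1100 g

1100 g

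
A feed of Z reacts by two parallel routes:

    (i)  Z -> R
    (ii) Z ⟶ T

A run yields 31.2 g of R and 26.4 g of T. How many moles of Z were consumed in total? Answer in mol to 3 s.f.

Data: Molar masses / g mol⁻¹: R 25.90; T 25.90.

2.22 mol

n(R) = 31.2 / 25.90 = 1.205 mol
n(T) = 26.4 / 25.90 = 1.019 mol
n(Z) via (i) = (1/1)×1.205 = 1.205 mol
n(Z) via (ii) = (1/1)×1.019 = 1.019 mol
total n(Z) = 1.205 + 1.019 = 2.224 mol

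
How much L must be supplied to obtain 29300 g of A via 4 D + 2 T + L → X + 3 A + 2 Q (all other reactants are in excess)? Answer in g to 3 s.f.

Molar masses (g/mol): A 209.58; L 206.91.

n(A) = 29300 / 209.58 = 139.8 mol
n(L) = (1/3) × 139.8 = 46.60 mol
mass = 46.60 × 206.91 = 9642 g

9640 g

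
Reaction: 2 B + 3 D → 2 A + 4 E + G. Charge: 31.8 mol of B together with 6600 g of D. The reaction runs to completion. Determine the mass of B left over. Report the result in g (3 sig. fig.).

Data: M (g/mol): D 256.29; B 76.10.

1110 g

n(B) = 31.80 mol
n(D) = 6600 / 256.29 = 25.75 mol
n/ν for B = 31.80/2 = 15.90
n/ν for D = 25.75/3 = 8.583
Smallest n/ν is D → limiting reagent.
B consumed = (2/3) × 25.75 = 17.17 mol
B remaining = 31.80 − 17.17 = 14.63 mol
mass = 14.63 × 76.10 = 1113 g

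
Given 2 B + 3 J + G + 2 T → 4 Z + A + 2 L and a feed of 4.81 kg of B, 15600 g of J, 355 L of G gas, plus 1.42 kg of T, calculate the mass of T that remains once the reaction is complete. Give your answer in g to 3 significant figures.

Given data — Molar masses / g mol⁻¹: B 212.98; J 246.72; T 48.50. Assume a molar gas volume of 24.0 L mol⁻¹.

n(B) = 4.810×1000 / 212.98 = 22.58 mol
n(J) = 15600 / 246.72 = 63.23 mol
n(G) = 355.0 / 24.0 = 14.79 mol
n(T) = 1.420×1000 / 48.50 = 29.28 mol
n/ν → B: 11.29, J: 21.08, G: 14.79, T: 14.64; B is limiting.
T consumed = (2/2) × 22.58 = 22.58 mol
T remaining = 29.28 − 22.58 = 6.700 mol
mass = 6.700 × 48.50 = 325.0 g

325 g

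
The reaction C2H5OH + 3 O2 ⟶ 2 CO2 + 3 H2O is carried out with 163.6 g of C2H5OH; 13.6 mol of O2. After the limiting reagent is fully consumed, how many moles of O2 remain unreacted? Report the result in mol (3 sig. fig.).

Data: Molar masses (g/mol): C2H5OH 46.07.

n(C2H5OH) = 163.6 / 46.07 = 3.551 mol
n(O2) = 13.60 mol
n/ν for C2H5OH = 3.551/1 = 3.551
n/ν for O2 = 13.60/3 = 4.533
Smallest n/ν is C2H5OH → limiting reagent.
O2 consumed = (3/1) × 3.551 = 10.65 mol
O2 remaining = 13.60 − 10.65 = 2.950 mol

2.95 mol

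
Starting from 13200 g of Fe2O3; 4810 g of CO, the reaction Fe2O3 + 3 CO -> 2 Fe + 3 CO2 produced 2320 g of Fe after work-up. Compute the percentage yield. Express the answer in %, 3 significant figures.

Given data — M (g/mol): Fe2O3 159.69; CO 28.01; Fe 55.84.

36.3 %

n(Fe2O3) = 13200 / 159.69 = 82.66 mol
n(CO) = 4810 / 28.01 = 171.7 mol
n/ν for Fe2O3 = 82.66/1 = 82.66
n/ν for CO = 171.7/3 = 57.23
Smallest n/ν is CO → limiting reagent.
theoretical n(Fe) = (2/3) × 171.7 = 114.5 mol → 6394 g
% yield = 2320 / 6394 × 100 = 36.28 %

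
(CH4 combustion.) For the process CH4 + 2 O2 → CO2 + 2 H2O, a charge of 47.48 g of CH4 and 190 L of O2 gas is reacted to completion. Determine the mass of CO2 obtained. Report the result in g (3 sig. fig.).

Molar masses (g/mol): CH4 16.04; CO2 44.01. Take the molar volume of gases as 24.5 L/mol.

130 g

n(CH4) = 47.48 / 16.04 = 2.960 mol
n(O2) = 190.0 / 24.5 = 7.755 mol
n/ν → CH4: 2.960, O2: 3.878; CH4 is limiting.
n(CO2) = (1/1) × 2.960 = 2.960 mol
mass = 2.960 × 44.01 = 130.3 g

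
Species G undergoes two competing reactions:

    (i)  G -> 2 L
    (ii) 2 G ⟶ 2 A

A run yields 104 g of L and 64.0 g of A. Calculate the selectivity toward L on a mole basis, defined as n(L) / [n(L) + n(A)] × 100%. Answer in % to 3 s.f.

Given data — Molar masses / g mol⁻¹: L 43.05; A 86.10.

76.5 %

n(L) = 104 / 43.05 = 2.416 mol
n(A) = 64.0 / 86.10 = 0.7433 mol
selectivity = 2.416/(2.416+0.7433) × 100 = 76.47 %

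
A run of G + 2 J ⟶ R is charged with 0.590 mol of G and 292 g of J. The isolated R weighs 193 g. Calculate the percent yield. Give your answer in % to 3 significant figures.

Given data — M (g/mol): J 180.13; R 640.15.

n(G) = 0.5900 mol
n(J) = 292.0 / 180.13 = 1.621 mol
n/ν for G = 0.5900/1 = 0.5900
n/ν for J = 1.621/2 = 0.8105
Smallest n/ν is G → limiting reagent.
theoretical n(R) = (1/1) × 0.5900 = 0.5900 mol → 377.7 g
% yield = 193 / 377.7 × 100 = 51.10 %

51.1 %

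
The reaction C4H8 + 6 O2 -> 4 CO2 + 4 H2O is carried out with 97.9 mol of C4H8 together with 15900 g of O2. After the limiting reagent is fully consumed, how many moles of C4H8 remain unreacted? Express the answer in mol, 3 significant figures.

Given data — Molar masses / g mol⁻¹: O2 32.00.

n(C4H8) = 97.90 mol
n(O2) = 15900 / 32.00 = 496.9 mol
n/ν for C4H8 = 97.90/1 = 97.90
n/ν for O2 = 496.9/6 = 82.82
Smallest n/ν is O2 → limiting reagent.
C4H8 consumed = (1/6) × 496.9 = 82.82 mol
C4H8 remaining = 97.90 − 82.82 = 15.08 mol

15.1 mol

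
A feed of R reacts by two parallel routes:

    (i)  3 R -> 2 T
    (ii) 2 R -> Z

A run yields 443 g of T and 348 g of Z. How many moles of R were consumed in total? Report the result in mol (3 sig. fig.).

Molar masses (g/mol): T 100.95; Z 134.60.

11.8 mol

n(T) = 443 / 100.95 = 4.388 mol
n(Z) = 348 / 134.60 = 2.585 mol
n(R) via (i) = (3/2)×4.388 = 6.582 mol
n(R) via (ii) = (2/1)×2.585 = 5.170 mol
total n(R) = 6.582 + 5.170 = 11.75 mol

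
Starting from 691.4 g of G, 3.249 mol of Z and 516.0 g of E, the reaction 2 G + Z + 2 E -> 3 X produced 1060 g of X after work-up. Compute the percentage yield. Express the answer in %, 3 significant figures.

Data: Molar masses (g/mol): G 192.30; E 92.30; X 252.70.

77.8 %

n(G) = 691.4 / 192.30 = 3.595 mol
n(Z) = 3.249 mol
n(E) = 516.0 / 92.30 = 5.590 mol
n/ν for G = 3.595/2 = 1.798
n/ν for Z = 3.249/1 = 3.249
n/ν for E = 5.590/2 = 2.795
Smallest n/ν is G → limiting reagent.
theoretical n(X) = (3/2) × 3.595 = 5.393 mol → 1363 g
% yield = 1060 / 1363 × 100 = 77.77 %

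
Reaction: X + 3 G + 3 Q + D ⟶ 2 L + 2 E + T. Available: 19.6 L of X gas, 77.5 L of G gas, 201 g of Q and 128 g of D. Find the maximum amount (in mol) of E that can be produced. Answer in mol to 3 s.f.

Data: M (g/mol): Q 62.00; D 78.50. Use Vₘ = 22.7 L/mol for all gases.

1.73 mol

n(X) = 19.60 / 22.7 = 0.8634 mol
n(G) = 77.50 / 22.7 = 3.414 mol
n(Q) = 201.0 / 62.00 = 3.242 mol
n(D) = 128.0 / 78.50 = 1.631 mol
n/ν for X = 0.8634/1 = 0.8634
n/ν for G = 3.414/3 = 1.138
n/ν for Q = 3.242/3 = 1.081
n/ν for D = 1.631/1 = 1.631
Smallest n/ν is X → limiting reagent.
n(E) = (2/1) × 0.8634 = 1.727 mol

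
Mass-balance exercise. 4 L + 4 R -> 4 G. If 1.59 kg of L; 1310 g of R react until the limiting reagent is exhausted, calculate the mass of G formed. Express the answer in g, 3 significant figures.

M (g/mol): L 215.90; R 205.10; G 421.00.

n(L) = 1.590×1000 / 215.90 = 7.365 mol
n(R) = 1310 / 205.10 = 6.387 mol
n/ν for L = 7.365/4 = 1.841
n/ν for R = 6.387/4 = 1.597
Smallest n/ν is R → limiting reagent.
n(G) = (4/4) × 6.387 = 6.387 mol
mass = 6.387 × 421.00 = 2689 g

2690 g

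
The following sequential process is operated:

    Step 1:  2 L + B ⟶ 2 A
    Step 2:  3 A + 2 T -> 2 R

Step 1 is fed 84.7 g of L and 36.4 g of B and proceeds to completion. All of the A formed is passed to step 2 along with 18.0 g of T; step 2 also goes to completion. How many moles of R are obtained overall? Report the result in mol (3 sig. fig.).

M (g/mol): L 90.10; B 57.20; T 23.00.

0.627 mol

Step 1:
n(L) = 84.70 / 90.10 = 0.9401 mol
n(B) = 36.40 / 57.20 = 0.6364 mol
n/ν for L = 0.9401/2 = 0.4701
n/ν for B = 0.6364/1 = 0.6364
Smallest n/ν is L → limiting reagent.
n(A) produced = (2/2) × 0.9401 = 0.9401 mol
Step 2:
n(A) available = 0.9401 mol
n(T) = 18.00 / 23.00 = 0.7826 mol
n/ν for A = 0.9401/3 = 0.3134
n/ν for T = 0.7826/2 = 0.3913
Smallest n/ν is A → limiting reagent.
n(R) = (2/3) × 0.9401 = 0.6267 mol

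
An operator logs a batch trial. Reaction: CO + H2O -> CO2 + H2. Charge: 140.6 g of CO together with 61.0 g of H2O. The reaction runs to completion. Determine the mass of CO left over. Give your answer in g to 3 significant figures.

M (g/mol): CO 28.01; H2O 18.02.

45.8 g

n(CO) = 140.6 / 28.01 = 5.020 mol
n(H2O) = 61.00 / 18.02 = 3.385 mol
n/ν for CO = 5.020/1 = 5.020
n/ν for H2O = 3.385/1 = 3.385
Smallest n/ν is H2O → limiting reagent.
CO consumed = (1/1) × 3.385 = 3.385 mol
CO remaining = 5.020 − 3.385 = 1.635 mol
mass = 1.635 × 28.01 = 45.80 g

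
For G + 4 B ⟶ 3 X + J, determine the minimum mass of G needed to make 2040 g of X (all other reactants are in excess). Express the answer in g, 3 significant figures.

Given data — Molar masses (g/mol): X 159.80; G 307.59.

n(X) = 2040 / 159.80 = 12.77 mol
n(G) = (1/3) × 12.77 = 4.257 mol
mass = 4.257 × 307.59 = 1309 g

1310 g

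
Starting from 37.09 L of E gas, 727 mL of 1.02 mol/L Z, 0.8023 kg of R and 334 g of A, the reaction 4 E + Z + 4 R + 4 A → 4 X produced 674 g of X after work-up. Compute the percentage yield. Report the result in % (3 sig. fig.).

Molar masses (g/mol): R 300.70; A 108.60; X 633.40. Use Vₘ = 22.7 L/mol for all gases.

n(E) = 37.09 / 22.7 = 1.634 mol
n(Z) = 1.02 × 727.0/1000 = 0.7415 mol
n(R) = 0.8023×1000 / 300.70 = 2.668 mol
n(A) = 334.0 / 108.60 = 3.076 mol
n/ν for E = 1.634/4 = 0.4085
n/ν for Z = 0.7415/1 = 0.7415
n/ν for R = 2.668/4 = 0.6670
n/ν for A = 3.076/4 = 0.7690
Smallest n/ν is E → limiting reagent.
theoretical n(X) = (4/4) × 1.634 = 1.634 mol → 1035 g
% yield = 674 / 1035 × 100 = 65.12 %

65.1 %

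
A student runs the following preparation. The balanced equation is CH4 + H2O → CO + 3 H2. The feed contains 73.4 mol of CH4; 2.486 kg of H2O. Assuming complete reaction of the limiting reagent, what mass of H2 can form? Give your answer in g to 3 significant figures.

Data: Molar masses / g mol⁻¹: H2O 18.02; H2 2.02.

n(CH4) = 73.40 mol
n(H2O) = 2.486×1000 / 18.02 = 138.0 mol
n/ν → CH4: 73.40, H2O: 138.0; CH4 is limiting.
n(H2) = (3/1) × 73.40 = 220.2 mol
mass = 220.2 × 2.02 = 444.8 g

445 g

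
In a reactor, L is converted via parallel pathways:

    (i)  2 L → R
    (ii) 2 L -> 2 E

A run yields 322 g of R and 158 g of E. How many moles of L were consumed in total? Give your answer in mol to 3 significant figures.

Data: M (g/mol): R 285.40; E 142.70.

3.36 mol

n(R) = 322 / 285.40 = 1.128 mol
n(E) = 158 / 142.70 = 1.107 mol
n(L) via (i) = (2/1)×1.128 = 2.256 mol
n(L) via (ii) = (2/2)×1.107 = 1.107 mol
total n(L) = 2.256 + 1.107 = 3.363 mol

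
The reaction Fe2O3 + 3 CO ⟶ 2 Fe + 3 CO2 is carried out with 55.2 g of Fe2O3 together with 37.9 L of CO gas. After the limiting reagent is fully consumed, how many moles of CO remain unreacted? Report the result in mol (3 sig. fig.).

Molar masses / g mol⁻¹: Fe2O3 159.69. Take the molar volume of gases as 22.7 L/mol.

n(Fe2O3) = 55.20 / 159.69 = 0.3457 mol
n(CO) = 37.90 / 22.7 = 1.670 mol
n/ν for Fe2O3 = 0.3457/1 = 0.3457
n/ν for CO = 1.670/3 = 0.5567
Smallest n/ν is Fe2O3 → limiting reagent.
CO consumed = (3/1) × 0.3457 = 1.037 mol
CO remaining = 1.670 − 1.037 = 0.6330 mol

0.633 mol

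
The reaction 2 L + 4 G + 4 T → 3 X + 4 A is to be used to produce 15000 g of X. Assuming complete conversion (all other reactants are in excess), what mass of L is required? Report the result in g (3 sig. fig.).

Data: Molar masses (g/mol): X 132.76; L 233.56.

n(X) = 15000 / 132.76 = 113.0 mol
n(L) = (2/3) × 113.0 = 75.33 mol
mass = 75.33 × 233.56 = 17590 g

17600 g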